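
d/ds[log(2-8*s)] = 4/(4*s - 1)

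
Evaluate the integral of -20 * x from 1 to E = 10 - 10*exp(2)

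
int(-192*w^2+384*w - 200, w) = -64*w^3 + 192*w^2 - 200*w + C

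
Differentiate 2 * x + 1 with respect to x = 2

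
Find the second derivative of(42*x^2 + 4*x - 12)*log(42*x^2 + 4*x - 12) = (1764*x^2*log(21*x^2 + 2*x - 6) + 1764*x^2*log(2) + 5292*x^2 + 168*x*log(21*x^2 + 2*x - 6) + 168*x*log(2) + 504*x - 504*log(21*x^2 + 2*x - 6) - 496 - 504*log(2))/(21*x^2 + 2*x - 6)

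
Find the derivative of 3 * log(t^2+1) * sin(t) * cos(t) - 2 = 3*(t^2*log(t^2 + 1)*cos(2*t) + t*sin(2*t) + log(t^2 + 1)*cos(2*t))/(t^2 + 1)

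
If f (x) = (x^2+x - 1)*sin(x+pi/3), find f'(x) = x^2*cos(x + pi/3) + 2*x*sin(x + pi/3) + x*cos(x + pi/3) + sqrt(2)*sin(x + pi/12)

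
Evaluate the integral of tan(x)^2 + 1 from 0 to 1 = tan(1)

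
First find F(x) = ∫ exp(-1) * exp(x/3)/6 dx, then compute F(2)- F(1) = -exp(-2/3)/2 + exp(-1/3)/2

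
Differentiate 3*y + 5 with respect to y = 3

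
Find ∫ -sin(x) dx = cos(x) + C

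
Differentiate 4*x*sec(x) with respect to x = 4*x*tan(x)*sec(x) + 4*sec(x)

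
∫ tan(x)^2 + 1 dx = tan(x) + C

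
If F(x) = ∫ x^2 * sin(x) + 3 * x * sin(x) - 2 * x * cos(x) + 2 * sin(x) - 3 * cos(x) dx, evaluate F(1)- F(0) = 2 - 6*cos(1)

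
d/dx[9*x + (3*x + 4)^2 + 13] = 18*x + 33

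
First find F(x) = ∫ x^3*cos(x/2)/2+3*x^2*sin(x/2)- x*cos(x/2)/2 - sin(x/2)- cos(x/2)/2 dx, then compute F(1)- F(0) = -sin(1/2)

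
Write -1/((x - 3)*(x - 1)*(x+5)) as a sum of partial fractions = -1/(48*(x + 5)) + 1/(12*(x - 1)) - 1/(16*(x - 3))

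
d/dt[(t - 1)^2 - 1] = 2*t - 2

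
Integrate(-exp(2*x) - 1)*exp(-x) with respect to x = -2*sinh(x) + C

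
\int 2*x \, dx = x^2 + C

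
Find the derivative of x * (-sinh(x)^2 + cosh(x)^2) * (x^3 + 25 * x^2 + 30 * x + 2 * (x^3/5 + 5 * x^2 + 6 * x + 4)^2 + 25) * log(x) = 14*x^6*log(x)/25 + 2*x^6/25 + 24*x^5*log(x) + 4*x^5 + 274*x^4*log(x) + 274*x^4/5 + 2484*x^3*log(x)/5 + 621*x^3/5 + 531*x^2*log(x) + 177*x^2 + 252*x*log(x) + 126*x + 57*log(x) + 57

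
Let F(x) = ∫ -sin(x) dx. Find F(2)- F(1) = -cos(1) + cos(2)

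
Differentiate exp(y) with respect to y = exp(y)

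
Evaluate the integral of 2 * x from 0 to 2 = 4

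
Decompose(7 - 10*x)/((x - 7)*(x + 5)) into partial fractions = -19/(4*(x + 5)) - 21/(4*(x - 7))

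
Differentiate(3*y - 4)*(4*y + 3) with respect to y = 24*y - 7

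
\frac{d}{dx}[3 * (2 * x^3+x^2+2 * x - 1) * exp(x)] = 6*x^3*exp(x) + 21*x^2*exp(x) + 12*x*exp(x) + 3*exp(x)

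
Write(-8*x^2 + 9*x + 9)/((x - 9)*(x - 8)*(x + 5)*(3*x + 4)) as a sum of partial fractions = -15/(308*(3*x + 4)) + 118/(1001*(x + 5)) + 431/(364*(x - 8)) - 9/(7*(x - 9))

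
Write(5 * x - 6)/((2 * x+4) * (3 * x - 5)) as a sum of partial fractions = 7/(22*(3*x - 5)) + 8/(11*(x + 2))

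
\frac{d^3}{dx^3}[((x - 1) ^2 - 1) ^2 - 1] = 24*x - 24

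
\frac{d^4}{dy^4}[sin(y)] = sin(y)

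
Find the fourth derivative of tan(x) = 24*tan(x)^5 + 40*tan(x)^3 + 16*tan(x)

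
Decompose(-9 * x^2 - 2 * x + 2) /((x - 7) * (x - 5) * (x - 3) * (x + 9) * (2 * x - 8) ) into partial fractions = -709/(69888*(x + 9)) + 85/(192*(x - 3)) - 25/(13*(x - 4)) + 233/(112*(x - 5)) - 151/(256*(x - 7))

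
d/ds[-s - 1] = -1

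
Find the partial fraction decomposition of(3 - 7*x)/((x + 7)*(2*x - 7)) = -43/(21*(2*x - 7)) - 52/(21*(x + 7))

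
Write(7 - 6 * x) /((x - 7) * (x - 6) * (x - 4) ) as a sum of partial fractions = -17/(6*(x - 4)) + 29/(2*(x - 6)) - 35/(3*(x - 7))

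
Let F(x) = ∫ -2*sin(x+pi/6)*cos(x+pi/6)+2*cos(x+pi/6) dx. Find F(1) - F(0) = -5/4 + cos(pi/3 + 2)/2 + 2*sin(pi/6 + 1)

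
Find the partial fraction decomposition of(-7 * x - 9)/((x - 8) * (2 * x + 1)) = 11/(17*(2*x + 1)) - 65/(17*(x - 8))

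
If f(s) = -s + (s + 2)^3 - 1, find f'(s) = 3*s^2 + 12*s + 11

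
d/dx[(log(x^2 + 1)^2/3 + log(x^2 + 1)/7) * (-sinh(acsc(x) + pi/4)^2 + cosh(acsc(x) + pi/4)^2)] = (28*x*log(x^2 + 1) + 6*x)/(21*x^2 + 21)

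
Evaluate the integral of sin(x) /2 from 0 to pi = 1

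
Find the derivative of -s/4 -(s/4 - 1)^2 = 1/4 - s/8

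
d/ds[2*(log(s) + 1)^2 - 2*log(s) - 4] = (4*log(s) + 2)/s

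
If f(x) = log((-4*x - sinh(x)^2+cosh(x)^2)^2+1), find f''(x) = -256*x*(2*x - 1)/(256*x^4 - 256*x^3 + 128*x^2 + 16*x*sinh(x)^6 + 48*x*sinh(x)^4 + 48*x*sinh(x)^2 - 16*x*cosh(x)^6 - 16*x + 3*sinh(x)^8 + 8*sinh(x)^6 + 6*sinh(x)^4 - 3*cosh(x)^8 + 4*cosh(x)^6 + 3)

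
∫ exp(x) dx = exp(x) + C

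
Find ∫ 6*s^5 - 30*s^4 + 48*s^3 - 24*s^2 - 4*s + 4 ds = s^6 - 6*s^5 + 12*s^4 - 8*s^3 - 2*s^2 + 4*s + C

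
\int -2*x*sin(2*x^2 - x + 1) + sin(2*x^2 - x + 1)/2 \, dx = cos(2*x^2 - x + 1)/2 + C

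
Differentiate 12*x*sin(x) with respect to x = 12*x*cos(x) + 12*sin(x)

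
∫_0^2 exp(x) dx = -1 + exp(2)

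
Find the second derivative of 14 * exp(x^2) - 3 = 56*x^2*exp(x^2) + 28*exp(x^2)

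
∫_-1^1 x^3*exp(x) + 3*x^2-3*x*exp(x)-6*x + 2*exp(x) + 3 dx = 8*exp(-1) + 8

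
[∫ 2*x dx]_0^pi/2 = pi^2/4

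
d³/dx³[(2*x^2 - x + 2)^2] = 96*x - 24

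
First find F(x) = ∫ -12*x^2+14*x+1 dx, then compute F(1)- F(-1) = -6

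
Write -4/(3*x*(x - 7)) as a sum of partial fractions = -4/(21*(x - 7)) + 4/(21*x)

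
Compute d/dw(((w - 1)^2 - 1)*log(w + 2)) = (2*w^2*log(w + 2) + w^2 + 2*w*log(w + 2) - 2*w - 4*log(w + 2))/(w + 2)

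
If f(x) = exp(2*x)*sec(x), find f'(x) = (sin(x)/cos(x) + 2)*exp(2*x)/cos(x)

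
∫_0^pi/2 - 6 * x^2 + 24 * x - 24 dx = -16 + (-2 + pi/2)^2*(4 - pi)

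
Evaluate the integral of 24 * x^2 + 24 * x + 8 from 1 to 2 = 100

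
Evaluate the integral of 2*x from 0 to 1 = 1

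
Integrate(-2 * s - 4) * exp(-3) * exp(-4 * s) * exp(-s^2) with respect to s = exp(1 - (s + 2)^2) + C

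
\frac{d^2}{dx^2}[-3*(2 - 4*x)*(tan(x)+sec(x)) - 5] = 6*(4*x*sin(x)/cos(x)^2 - 2*x + 4*x/cos(x)^2 + 4*sin(x)/cos(x) - 2*sin(x)/cos(x)^2 + 1 + 4/cos(x) - 2/cos(x)^2)/cos(x)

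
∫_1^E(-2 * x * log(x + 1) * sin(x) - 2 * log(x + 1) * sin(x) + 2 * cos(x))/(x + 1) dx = 2*log(1 + E)*cos(E) - 2*log(2)*cos(1)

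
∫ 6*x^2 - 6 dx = 2*x^3 - 6*x + C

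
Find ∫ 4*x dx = 2*x^2 + C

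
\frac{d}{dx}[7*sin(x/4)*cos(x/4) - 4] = 7*cos(x/2)/4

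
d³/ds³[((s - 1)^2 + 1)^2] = 24*s - 24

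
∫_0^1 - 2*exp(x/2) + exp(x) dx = -1 + (-2 + exp(1/2))^2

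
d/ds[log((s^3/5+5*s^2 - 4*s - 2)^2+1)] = (6*s^5 + 250*s^4 + 2340*s^3 - 3060*s^2 - 200*s + 400)/(s^6 + 50*s^5 + 585*s^4 - 1020*s^3 - 100*s^2 + 400*s + 125)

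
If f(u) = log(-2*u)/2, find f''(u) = -1/(2*u^2)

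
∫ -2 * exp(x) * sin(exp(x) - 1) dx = 2*cos(exp(x) - 1) + C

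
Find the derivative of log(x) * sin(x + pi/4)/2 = (x*log(x)*cos(x + pi/4) + sin(x + pi/4))/(2*x)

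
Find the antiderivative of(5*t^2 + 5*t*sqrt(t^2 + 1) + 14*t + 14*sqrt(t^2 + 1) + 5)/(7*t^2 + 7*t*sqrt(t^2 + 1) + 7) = 5*t/7 + 2*log(t + sqrt(t^2 + 1)) + C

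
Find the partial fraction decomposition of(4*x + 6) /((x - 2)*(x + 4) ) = 5/(3*(x + 4)) + 7/(3*(x - 2))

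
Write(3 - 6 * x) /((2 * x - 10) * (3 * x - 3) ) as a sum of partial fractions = 1/(8*(x - 1)) - 9/(8*(x - 5))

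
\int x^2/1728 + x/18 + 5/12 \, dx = x^3/5184 + x^2/36 + 5*x/12 + C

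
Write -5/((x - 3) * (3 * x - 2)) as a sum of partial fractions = 15/(7*(3*x - 2)) - 5/(7*(x - 3))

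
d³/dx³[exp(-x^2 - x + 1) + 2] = (-8*x^3 - 12*x^2 + 6*x + 5)*exp(-x^2 - x + 1)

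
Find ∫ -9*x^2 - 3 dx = -3*x^3 - 3*x + C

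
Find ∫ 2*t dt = t^2 + C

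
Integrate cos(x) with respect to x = sin(x) + C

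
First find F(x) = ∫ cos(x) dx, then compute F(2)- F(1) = -sin(1) + sin(2)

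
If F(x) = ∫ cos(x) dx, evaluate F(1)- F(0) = sin(1)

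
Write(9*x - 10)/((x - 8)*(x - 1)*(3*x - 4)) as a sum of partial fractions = -9/(10*(3*x - 4)) - 1/(7*(x - 1)) + 31/(70*(x - 8))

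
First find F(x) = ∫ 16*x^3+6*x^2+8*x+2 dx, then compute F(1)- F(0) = 12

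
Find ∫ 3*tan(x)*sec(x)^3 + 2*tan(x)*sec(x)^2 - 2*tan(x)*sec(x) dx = (sec(x)^2 + sec(x) - 2)*sec(x) + C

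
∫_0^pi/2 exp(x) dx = -1 + exp(pi/2)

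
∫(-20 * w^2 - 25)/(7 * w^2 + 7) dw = -20*w/7 + 5*acot(w)/7 + C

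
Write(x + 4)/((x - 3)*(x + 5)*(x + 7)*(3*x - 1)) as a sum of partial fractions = -117/(2816*(3*x - 1)) + 3/(440*(x + 7)) - 1/(256*(x + 5)) + 7/(640*(x - 3))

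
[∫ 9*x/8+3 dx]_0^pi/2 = -4 + (3*pi/8 + 2)^2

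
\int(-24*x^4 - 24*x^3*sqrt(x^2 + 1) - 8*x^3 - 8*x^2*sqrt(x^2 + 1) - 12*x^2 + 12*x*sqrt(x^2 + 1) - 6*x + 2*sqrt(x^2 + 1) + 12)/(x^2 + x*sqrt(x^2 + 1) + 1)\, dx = -8*x^3 - 4*x^2 + 12*x + 2*log(x + sqrt(x^2 + 1)) + C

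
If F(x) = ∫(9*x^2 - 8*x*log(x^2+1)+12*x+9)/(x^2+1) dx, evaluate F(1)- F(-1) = 18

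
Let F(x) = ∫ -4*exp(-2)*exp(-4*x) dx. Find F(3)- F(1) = -exp(-6) + exp(-14)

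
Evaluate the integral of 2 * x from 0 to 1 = 1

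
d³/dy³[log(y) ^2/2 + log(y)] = (2*log(y) - 1)/y^3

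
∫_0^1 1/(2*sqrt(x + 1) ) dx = -1 + sqrt(2)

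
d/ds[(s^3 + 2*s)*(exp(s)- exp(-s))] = (s^3*exp(2*s) + s^3 + 3*s^2*exp(2*s) - 3*s^2 + 2*s*exp(2*s) + 2*s + 2*exp(2*s) - 2)*exp(-s)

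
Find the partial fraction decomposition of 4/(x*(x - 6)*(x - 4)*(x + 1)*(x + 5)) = 1/(495*(x + 5)) - 1/(35*(x + 1)) - 1/(90*(x - 4)) + 1/(231*(x - 6)) + 1/(30*x)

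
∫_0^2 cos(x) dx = sin(2)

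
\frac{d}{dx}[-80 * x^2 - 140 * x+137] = -160*x - 140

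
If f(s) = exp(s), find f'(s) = exp(s)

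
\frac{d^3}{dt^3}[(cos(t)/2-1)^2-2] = -sin(t) + sin(2*t)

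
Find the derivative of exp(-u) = -exp(-u)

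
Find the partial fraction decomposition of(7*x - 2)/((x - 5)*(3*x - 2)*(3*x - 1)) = 1/(14*(3*x - 1)) - 8/(13*(3*x - 2)) + 33/(182*(x - 5))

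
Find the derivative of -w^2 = -2*w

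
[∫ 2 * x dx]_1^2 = 3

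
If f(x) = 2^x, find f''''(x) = 2^x*log(2)^4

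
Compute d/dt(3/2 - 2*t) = -2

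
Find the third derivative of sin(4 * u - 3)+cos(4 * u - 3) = 64*sin(4*u - 3) - 64*cos(4*u - 3)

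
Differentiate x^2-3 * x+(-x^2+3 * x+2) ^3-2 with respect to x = -6*x^5 + 45*x^4 - 84*x^3 - 27*x^2 + 86*x + 33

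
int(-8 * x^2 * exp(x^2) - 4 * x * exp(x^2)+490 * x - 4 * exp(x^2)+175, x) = 245*x^2 - 4*x*exp(x^2) + 175*x - 2*exp(x^2) + C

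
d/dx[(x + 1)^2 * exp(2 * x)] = 2*x^2*exp(2*x) + 6*x*exp(2*x) + 4*exp(2*x)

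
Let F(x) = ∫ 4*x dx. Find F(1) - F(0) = 2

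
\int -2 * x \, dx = -x^2 + C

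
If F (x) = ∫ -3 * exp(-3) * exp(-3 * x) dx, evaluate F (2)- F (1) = -exp(-6) + exp(-9)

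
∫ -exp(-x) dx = exp(-x) + C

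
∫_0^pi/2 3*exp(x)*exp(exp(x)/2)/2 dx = -3*exp(1/2) + 3*exp(exp(pi/2)/2)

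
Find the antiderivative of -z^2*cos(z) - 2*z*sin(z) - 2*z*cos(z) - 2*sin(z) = -z*(z + 2)*sin(z) + C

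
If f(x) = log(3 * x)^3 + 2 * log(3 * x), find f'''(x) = (6*log(x)^2 - 18*log(x) + 12*log(3)*log(x) - 18*log(3) + 6*log(3)^2 + 10)/x^3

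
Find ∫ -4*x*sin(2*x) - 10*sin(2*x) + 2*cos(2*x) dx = (2*x + 5)*cos(2*x) + C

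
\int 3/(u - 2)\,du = 3*log(u - 2) + C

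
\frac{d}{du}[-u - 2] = -1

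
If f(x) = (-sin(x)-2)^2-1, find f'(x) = 2*(sin(x) + 2)*cos(x)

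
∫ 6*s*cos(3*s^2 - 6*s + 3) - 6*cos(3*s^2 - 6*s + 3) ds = sin(3*(s - 1)^2) + C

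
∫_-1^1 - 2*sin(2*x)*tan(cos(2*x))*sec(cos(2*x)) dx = 0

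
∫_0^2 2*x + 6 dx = 16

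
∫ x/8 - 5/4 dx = x^2/16 - 5*x/4 + C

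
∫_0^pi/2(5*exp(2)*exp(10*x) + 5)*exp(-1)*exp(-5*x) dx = -E - exp(-5*pi/2 - 1) + exp(-1) + exp(1 + 5*pi/2)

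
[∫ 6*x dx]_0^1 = 3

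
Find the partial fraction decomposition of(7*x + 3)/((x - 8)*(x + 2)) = 11/(10*(x + 2)) + 59/(10*(x - 8))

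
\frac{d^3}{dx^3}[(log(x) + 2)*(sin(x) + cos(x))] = sqrt(2)*(-x^3*log(x)*cos(x + pi/4) - 2*x^3*cos(x + pi/4) - 3*x^2*sin(x + pi/4) - 3*x*cos(x + pi/4) + 2*sin(x + pi/4))/x^3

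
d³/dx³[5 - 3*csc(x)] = 3*(-1 + 6/sin(x)^2)*cos(x)/sin(x)^2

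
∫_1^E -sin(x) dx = cos(E) - cos(1)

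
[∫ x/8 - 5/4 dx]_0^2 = -9/4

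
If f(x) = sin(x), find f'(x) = cos(x)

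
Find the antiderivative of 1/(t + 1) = log(-2*t - 2) + C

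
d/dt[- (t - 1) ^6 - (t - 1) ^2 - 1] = -6*t^5 + 30*t^4 - 60*t^3 + 60*t^2 - 32*t + 8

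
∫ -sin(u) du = cos(u) + C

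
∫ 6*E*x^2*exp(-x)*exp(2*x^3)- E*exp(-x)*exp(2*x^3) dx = exp(2*x^3 - x + 1) + C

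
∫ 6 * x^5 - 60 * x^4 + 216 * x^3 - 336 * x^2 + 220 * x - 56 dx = x^6 - 12*x^5 + 54*x^4 - 112*x^3 + 110*x^2 - 56*x + C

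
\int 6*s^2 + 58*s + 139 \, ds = 2*s^3 + 29*s^2 + 139*s + C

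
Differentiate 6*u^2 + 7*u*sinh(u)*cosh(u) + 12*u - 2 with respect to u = 7*u*cosh(2*u) + 12*u + 7*sinh(2*u)/2 + 12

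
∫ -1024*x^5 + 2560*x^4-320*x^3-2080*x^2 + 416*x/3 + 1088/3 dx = -512*x^6/3 + 512*x^5 - 80*x^4 - 2080*x^3/3 + 208*x^2/3 + 1088*x/3 + C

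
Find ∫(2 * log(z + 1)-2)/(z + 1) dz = (log(z + 1) - 1)^2 + C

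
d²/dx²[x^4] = 12*x^2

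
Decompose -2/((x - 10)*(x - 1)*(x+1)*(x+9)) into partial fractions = 1/(760*(x + 9)) - 1/(88*(x + 1)) + 1/(90*(x - 1)) - 2/(1881*(x - 10))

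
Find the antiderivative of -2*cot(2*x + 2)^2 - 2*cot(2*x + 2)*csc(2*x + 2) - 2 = cot(2*x + 2) + csc(2*x + 2) + C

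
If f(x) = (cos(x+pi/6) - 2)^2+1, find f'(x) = 4*sin(x + pi/6) - sin(2*x + pi/3)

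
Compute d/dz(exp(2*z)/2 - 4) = exp(2*z)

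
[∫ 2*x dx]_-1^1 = 0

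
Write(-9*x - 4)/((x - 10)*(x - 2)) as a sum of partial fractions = 11/(4*(x - 2)) - 47/(4*(x - 10))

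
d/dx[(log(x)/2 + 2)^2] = (log(x) + 4)/(2*x)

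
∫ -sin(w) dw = cos(w) + C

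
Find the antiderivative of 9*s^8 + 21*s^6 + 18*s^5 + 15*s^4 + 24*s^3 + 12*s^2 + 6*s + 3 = s^9 + 3*s^7 + 3*s^6 + 3*s^5 + 6*s^4 + 4*s^3 + 3*s^2 + 3*s + C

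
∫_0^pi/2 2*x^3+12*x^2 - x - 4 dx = (-pi/2 + pi^3/8)*(pi/4 + 4)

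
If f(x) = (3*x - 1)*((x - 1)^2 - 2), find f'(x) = 9*x^2 - 14*x - 1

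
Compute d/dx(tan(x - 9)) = tan(x - 9)^2 + 1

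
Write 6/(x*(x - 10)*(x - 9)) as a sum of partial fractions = -2/(3*(x - 9)) + 3/(5*(x - 10)) + 1/(15*x)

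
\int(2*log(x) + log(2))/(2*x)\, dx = log(x)*log(2*x)/2 + C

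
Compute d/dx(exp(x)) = exp(x)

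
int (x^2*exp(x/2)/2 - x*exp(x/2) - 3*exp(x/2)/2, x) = (x - 3)^2*exp(x/2) + C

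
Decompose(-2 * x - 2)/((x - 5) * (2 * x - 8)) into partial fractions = 5/(x - 4) - 6/(x - 5)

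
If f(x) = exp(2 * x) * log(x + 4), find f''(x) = (4*x^2*exp(2*x)*log(x + 4) + 32*x*exp(2*x)*log(x + 4) + 4*x*exp(2*x) + 64*exp(2*x)*log(x + 4) + 15*exp(2*x))/(x^2 + 8*x + 16)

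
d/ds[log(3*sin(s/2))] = 1/(2*tan(s/2))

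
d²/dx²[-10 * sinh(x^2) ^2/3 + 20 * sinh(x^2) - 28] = 80*x^2*sinh(x^2) - 80*x^2*cosh(2*x^2)/3 - 20*sinh(2*x^2)/3 + 40*cosh(x^2)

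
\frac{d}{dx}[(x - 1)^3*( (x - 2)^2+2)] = 5*x^4 - 28*x^3 + 63*x^2 - 62*x + 22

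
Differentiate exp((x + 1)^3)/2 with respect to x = 3*x^2*exp(x^3 + 3*x^2 + 3*x + 1)/2 + 3*x*exp(x^3 + 3*x^2 + 3*x + 1) + 3*exp(x^3 + 3*x^2 + 3*x + 1)/2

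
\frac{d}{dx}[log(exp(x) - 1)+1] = exp(x)/(exp(x) - 1)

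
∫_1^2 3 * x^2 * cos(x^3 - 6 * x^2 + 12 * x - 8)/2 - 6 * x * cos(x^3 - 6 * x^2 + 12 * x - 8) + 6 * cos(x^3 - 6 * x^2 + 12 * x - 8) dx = sin(1)/2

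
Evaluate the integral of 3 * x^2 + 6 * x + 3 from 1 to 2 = 19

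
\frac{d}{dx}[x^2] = 2*x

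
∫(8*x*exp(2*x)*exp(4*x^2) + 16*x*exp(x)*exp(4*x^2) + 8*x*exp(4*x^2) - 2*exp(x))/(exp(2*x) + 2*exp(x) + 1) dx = ((exp(x) + 1)*(exp(4*x^2) + 2) - 2*exp(x))/(exp(x) + 1) + C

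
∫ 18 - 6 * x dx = -3*x^2 + 18*x + C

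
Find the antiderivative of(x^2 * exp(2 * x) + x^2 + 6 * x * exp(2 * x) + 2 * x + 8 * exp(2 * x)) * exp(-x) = 2*(x + 2)^2*sinh(x) + C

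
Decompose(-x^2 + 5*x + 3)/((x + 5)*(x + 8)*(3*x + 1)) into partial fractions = 11/(322*(3*x + 1)) - 101/(69*(x + 8)) + 47/(42*(x + 5))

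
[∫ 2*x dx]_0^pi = pi^2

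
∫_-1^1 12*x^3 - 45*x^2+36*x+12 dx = -6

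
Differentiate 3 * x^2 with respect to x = 6*x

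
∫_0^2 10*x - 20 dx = -20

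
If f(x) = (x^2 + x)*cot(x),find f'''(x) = -2*x^2 - 8*x^2/tan(x)^2 - 6*x^2/tan(x)^4 - 2*x + 12*x/tan(x) - 8*x/tan(x)^2 + 12*x/tan(x)^3 - 6*x/tan(x)^4 - 6 + 6/tan(x) - 6/tan(x)^2 + 6/tan(x)^3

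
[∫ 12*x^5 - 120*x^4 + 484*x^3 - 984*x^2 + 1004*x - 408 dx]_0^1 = -135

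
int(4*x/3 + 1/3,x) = 2*x^2/3 + x/3 + C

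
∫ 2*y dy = y^2 + C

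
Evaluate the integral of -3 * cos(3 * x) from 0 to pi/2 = 1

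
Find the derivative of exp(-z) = -exp(-z)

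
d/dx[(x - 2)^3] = 3*x^2 - 12*x + 12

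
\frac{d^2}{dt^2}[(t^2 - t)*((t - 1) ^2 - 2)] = 12*t^2 - 18*t + 2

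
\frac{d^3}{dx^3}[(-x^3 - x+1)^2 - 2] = 120*x^3 + 48*x - 12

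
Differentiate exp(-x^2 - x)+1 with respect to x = (-2*x - 1)*exp(-x^2 - x)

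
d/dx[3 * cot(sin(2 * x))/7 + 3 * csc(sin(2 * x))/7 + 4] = -6*cos(2*x)*cot(sin(2*x))^2/7 - 6*cos(2*x)*cot(sin(2*x))*csc(sin(2*x))/7 - 6*cos(2*x)/7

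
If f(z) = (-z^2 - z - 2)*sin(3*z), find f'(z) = -3*z^2*cos(3*z) - 2*z*sin(3*z) - 3*z*cos(3*z) - sin(3*z) - 6*cos(3*z)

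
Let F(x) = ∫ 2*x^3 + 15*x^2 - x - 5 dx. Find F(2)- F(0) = 36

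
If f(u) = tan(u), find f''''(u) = 24*tan(u)^5 + 40*tan(u)^3 + 16*tan(u)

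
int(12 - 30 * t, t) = -15*t^2 + 12*t + C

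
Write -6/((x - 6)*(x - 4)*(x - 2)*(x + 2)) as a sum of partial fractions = 1/(32*(x + 2)) - 3/(16*(x - 2)) + 1/(4*(x - 4)) - 3/(32*(x - 6))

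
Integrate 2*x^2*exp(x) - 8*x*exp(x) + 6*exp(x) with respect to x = 2*(x - 3)^2*exp(x) + C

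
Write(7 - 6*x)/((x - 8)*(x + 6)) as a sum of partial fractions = -43/(14*(x + 6)) - 41/(14*(x - 8))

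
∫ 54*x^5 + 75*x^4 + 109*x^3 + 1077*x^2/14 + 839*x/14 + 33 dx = 9*x^6 + 15*x^5 + 109*x^4/4 + 359*x^3/14 + 839*x^2/28 + 33*x + C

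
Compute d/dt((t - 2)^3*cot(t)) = (t - 2)^2*(-t/sin(t)^2 + 3/tan(t) + 2/sin(t)^2)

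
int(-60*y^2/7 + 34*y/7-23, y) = -20*y^3/7 + 17*y^2/7 - 23*y + C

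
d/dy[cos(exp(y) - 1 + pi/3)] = -exp(y)*sin(exp(y) - 1 + pi/3)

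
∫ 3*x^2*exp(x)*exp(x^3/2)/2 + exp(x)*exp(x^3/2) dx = exp(x*(x^2 + 2)/2) + C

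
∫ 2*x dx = x^2 + C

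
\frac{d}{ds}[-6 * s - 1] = -6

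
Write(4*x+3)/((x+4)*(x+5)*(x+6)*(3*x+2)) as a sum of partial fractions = 9/(2080*(3*x + 2)) + 21/(32*(x + 6)) - 17/(13*(x + 5)) + 13/(20*(x + 4))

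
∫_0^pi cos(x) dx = 0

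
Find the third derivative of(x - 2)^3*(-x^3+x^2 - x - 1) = -120*x^3 + 420*x^2 - 456*x + 150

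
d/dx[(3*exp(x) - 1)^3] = 81*exp(3*x) - 54*exp(2*x) + 9*exp(x)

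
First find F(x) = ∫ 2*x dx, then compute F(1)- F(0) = 1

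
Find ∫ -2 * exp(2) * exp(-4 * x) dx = exp(2 - 4*x)/2 + C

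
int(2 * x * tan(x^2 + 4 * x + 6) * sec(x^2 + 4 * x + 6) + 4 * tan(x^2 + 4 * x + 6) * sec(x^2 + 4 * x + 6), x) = sec((x + 2)^2 + 2) + C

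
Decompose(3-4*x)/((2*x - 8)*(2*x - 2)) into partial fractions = 1/(12*(x - 1)) - 13/(12*(x - 4))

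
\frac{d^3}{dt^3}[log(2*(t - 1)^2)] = 4/(t^3 - 3*t^2 + 3*t - 1)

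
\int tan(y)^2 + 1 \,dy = tan(y) + C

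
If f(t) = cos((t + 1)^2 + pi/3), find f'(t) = -2*(t + 1)*sin(t^2 + 2*t + 1 + pi/3)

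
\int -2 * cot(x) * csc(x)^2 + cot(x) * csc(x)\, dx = (csc(x) - 1)*csc(x) + C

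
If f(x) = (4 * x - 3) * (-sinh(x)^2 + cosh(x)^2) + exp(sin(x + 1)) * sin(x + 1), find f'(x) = exp(sin(x + 1))*sin(2*x + 2)/2 + exp(sin(x + 1))*cos(x + 1) + 4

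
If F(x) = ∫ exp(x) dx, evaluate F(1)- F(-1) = E - exp(-1)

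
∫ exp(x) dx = exp(x) + C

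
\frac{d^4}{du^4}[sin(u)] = sin(u)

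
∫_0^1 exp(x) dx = -1 + E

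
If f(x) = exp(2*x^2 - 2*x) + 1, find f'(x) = 4*x*exp(2*x^2 - 2*x) - 2*exp(2*x^2 - 2*x)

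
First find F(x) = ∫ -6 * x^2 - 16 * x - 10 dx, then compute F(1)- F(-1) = -24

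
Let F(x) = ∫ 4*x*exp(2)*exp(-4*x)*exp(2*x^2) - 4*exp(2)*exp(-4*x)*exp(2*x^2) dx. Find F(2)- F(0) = 0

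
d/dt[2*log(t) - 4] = 2/t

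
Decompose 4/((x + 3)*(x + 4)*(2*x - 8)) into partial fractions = 1/(4*(x + 4)) - 2/(7*(x + 3)) + 1/(28*(x - 4))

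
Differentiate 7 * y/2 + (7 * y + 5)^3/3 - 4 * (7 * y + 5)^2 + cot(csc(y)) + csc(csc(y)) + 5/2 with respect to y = 343*y^2 + 98*y + cot(y)*cot(csc(y))^2*csc(y) + cot(y)*cot(csc(y))*csc(y)*csc(csc(y)) + cot(y)*csc(y) - 203/2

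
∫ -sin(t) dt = cos(t) + C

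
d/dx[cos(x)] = -sin(x)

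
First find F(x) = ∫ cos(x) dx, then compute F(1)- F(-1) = 2*sin(1)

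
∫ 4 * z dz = 2*z^2 + C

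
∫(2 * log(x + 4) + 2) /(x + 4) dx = (log(x + 4) + 1)^2 + C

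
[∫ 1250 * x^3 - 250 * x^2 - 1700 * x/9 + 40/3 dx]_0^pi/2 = -49/2 - 5*pi + 75*pi^2/4 + (-25*pi^2/4 + 5*pi/3 + 7)^2/2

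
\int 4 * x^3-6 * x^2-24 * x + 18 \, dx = x^4 - 2*x^3 - 12*x^2 + 18*x + C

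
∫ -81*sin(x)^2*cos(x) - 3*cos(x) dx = -27*sin(x)^3 - 3*sin(x) + C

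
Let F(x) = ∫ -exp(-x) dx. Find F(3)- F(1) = -exp(-1) + exp(-3)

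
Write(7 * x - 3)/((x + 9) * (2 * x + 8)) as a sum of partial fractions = 33/(5*(x + 9)) - 31/(10*(x + 4))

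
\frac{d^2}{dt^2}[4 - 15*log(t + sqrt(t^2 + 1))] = (30*t^3 + 30*t^2*sqrt(t^2 + 1) + 15*t)/(2*t^5 + 2*t^4*sqrt(t^2 + 1) + 4*t^3 + 3*t^2*sqrt(t^2 + 1) + 2*t + sqrt(t^2 + 1))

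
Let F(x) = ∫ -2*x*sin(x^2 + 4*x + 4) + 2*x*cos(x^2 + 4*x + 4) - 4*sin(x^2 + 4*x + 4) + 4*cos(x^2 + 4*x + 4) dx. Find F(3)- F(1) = -sin(9) + sin(25) - cos(9) + cos(25)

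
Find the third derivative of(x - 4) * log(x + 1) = (-x - 11)/(x^3 + 3*x^2 + 3*x + 1)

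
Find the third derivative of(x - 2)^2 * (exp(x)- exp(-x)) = (x^2*exp(2*x) + x^2 + 2*x*exp(2*x) - 10*x - 2*exp(2*x) + 22)*exp(-x)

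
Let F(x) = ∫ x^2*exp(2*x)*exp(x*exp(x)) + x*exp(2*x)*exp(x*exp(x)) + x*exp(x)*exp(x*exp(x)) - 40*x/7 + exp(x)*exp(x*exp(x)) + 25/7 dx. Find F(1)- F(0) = 5/7 + exp(1 + E)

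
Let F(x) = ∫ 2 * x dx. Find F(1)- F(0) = 1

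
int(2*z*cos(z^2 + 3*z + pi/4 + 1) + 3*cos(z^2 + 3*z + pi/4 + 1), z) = sin(z^2 + 3*z + pi/4 + 1) + C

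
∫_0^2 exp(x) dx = -1 + exp(2)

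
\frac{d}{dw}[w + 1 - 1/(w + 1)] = (w^2 + 2*w + 2)/(w^2 + 2*w + 1)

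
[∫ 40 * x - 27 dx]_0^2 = 26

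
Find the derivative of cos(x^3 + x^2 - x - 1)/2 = (-3*x^2/2 - x + 1/2)*sin(x^3 + x^2 - x - 1)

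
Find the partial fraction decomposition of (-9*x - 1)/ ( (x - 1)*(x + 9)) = -8/(x + 9) - 1/(x - 1)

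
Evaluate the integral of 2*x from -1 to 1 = 0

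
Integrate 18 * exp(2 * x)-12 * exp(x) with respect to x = (3*exp(x) - 2)^2 + C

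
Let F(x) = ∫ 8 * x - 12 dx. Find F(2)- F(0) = -8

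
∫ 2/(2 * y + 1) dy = log(2*y + 1) + C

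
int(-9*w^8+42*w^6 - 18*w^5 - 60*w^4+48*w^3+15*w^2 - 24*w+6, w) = -w^9 + 6*w^7 - 3*w^6 - 12*w^5 + 12*w^4 + 5*w^3 - 12*w^2 + 6*w + C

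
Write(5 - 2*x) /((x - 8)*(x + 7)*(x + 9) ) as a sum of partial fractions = 23/(34*(x + 9)) - 19/(30*(x + 7)) - 11/(255*(x - 8))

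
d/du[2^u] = 2^u*log(2)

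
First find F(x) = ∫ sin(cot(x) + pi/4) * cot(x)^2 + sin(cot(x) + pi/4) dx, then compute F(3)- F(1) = -cos(cot(1) + pi/4) + cos(cot(3) + pi/4)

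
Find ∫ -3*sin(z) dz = 3*cos(z) + C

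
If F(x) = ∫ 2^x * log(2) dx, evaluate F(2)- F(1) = 2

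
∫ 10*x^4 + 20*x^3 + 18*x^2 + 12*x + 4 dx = 2*x^5 + 5*x^4 + 6*x^3 + 6*x^2 + 4*x + C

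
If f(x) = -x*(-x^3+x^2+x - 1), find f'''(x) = 24*x - 6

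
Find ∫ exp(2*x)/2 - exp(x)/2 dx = (exp(x) - 2)*exp(x)/4 + C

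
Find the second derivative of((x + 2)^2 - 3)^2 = 12*x^2 + 48*x + 36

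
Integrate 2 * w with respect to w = w^2 + C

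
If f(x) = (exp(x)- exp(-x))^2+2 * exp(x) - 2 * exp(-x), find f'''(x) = (8*exp(4*x) + 2*exp(3*x) + 2*exp(x) - 8)*exp(-2*x)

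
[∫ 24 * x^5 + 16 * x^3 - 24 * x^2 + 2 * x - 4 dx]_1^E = -1 + (-2 + E + 2*exp(3))^2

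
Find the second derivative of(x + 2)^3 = 6*x + 12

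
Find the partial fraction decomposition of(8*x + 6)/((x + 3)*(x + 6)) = 14/(x + 6) - 6/(x + 3)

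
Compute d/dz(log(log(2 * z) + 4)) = 1/(z*log(z) + z*log(2) + 4*z)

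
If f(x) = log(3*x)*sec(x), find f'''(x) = (-x^3*log(x)*sin(x)/cos(x) + 6*x^3*log(x)*sin(x)/cos(x)^3 - x^3*log(3)*sin(x)/cos(x) + 6*x^3*log(3)*sin(x)/cos(x)^3 - 3*x^2 + 6*x^2/cos(x)^2 - 3*x*sin(x)/cos(x) + 2)/(x^3*cos(x))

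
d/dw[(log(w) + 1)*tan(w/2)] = (w*log(w) + w + sin(w))/(w*(cos(w) + 1))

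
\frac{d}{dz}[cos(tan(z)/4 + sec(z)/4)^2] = -(sin(z) + 1)*sin(tan(z)/2 + 1/(2*cos(z)))/(4*cos(z)^2)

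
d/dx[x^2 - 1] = 2*x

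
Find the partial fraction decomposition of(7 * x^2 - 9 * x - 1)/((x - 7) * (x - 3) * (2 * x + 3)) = 113/(153*(2*x + 3)) - 35/(36*(x - 3)) + 279/(68*(x - 7))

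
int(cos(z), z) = sin(z) + C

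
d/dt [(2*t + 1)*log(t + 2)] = (2*t*log(t + 2) + 2*t + 4*log(t + 2) + 1)/(t + 2)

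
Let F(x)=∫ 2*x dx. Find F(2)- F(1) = 3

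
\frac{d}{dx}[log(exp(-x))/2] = -1/2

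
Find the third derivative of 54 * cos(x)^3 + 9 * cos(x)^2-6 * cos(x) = 6*(-243*sin(x)^2 + 12*cos(x) + 188)*sin(x)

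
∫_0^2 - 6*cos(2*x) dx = -3*sin(4)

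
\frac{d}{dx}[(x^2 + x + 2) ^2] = 4*x^3 + 6*x^2 + 10*x + 4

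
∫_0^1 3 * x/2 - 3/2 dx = -3/4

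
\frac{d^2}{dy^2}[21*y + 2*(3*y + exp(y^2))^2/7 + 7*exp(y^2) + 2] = 48*y^3*exp(y^2)/7 + 32*y^2*exp(2*y^2)/7 + 28*y^2*exp(y^2) + 72*y*exp(y^2)/7 + 8*exp(2*y^2)/7 + 14*exp(y^2) + 36/7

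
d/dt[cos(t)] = -sin(t)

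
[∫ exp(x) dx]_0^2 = -1 + exp(2)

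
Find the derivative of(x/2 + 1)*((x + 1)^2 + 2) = 3*x^2/2 + 4*x + 7/2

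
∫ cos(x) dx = sin(x) + C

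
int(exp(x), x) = exp(x) + C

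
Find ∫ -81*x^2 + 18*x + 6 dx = -27*x^3 + 9*x^2 + 6*x + C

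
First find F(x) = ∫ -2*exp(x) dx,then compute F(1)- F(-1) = -2*E + 2*exp(-1)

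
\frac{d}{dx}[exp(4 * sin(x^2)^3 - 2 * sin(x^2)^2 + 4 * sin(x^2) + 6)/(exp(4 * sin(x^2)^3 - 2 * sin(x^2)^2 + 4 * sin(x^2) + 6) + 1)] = 8*x*(3*sin(x^2)^2 - sin(x^2) + 1)*exp(6)*exp(7*sin(x^2))*exp(2*sin(x^2)^2)*exp(-sin(3*x^2))*cos(x^2)/(exp(6)*exp(4*sin(x^2))*exp(4*sin(x^2)^3) + exp(2*sin(x^2)^2))^2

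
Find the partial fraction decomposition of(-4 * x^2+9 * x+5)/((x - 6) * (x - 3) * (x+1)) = -2/(7*(x + 1)) + 1/(3*(x - 3)) - 85/(21*(x - 6))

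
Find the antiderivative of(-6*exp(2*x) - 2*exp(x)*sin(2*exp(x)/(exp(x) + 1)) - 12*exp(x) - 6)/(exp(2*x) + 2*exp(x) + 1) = -6*x + cos(2*exp(x)/(exp(x) + 1)) + C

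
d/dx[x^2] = 2*x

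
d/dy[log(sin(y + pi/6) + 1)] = cos(y + pi/6)/(sin(y + pi/6) + 1)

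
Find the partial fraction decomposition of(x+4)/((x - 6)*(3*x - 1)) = -13/(17*(3*x - 1)) + 10/(17*(x - 6))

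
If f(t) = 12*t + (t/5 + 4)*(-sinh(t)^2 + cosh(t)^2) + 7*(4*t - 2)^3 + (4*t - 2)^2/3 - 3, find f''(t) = 2688*t - 4000/3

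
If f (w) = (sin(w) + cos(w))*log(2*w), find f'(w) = sqrt(2)*(w*log(w)*cos(w + pi/4) + w*log(2)*cos(w + pi/4) + sin(w + pi/4))/w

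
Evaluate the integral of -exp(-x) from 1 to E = -exp(-1) + exp(-E)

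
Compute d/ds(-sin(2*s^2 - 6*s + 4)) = 2*(3 - 2*s)*cos(2*s^2 - 6*s + 4)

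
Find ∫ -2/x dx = -2*log(x) + C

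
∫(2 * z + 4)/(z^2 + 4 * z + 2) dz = log((z + 2)^2 - 2) + C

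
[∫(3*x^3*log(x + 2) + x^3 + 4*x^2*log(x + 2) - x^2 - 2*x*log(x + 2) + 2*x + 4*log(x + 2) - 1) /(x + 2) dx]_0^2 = 15*log(2)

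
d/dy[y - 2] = 1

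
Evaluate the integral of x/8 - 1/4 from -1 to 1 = -1/2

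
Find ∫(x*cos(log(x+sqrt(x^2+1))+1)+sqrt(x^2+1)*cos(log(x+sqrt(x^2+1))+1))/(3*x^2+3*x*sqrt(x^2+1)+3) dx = sin(log(x + sqrt(x^2 + 1)) + 1)/3 + C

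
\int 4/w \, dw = 4*log(w) + C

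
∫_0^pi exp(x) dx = -1 + exp(pi)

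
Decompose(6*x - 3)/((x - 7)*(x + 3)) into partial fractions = 21/(10*(x + 3)) + 39/(10*(x - 7))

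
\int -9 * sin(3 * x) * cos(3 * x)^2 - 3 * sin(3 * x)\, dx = cos(3*x)^3 + cos(3*x) + C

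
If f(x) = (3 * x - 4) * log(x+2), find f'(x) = (3*x*log(x + 2) + 3*x + 6*log(x + 2) - 4)/(x + 2)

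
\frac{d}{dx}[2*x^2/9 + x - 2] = 4*x/9 + 1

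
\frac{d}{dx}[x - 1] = 1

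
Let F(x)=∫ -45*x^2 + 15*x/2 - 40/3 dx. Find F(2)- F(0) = -395/3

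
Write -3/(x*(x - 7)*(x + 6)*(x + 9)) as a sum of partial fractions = 1/(144*(x + 9)) - 1/(78*(x + 6)) - 3/(1456*(x - 7)) + 1/(126*x)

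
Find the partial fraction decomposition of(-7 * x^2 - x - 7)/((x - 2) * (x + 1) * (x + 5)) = -177/(28*(x + 5)) + 13/(12*(x + 1)) - 37/(21*(x - 2))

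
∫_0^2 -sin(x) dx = -1 + cos(2)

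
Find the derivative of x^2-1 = 2*x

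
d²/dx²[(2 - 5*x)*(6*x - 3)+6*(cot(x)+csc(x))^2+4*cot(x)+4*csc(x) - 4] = -60 - 4/sin(x) - 12*cos(x)/sin(x)^2 - 48/sin(x)^2 + 8*cos(x)/sin(x)^3 + 8/sin(x)^3 + 72*cos(x)/sin(x)^4 + 72/sin(x)^4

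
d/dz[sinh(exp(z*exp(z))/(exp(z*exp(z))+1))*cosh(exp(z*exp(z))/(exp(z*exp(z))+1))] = (z + 1)*exp(z)*exp(z*exp(z))*cosh(2*exp(z*exp(z))/(exp(z*exp(z)) + 1))/(exp(2*z*exp(z)) + 2*exp(z*exp(z)) + 1)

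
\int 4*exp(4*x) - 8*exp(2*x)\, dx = (exp(2*x) - 2)^2 + C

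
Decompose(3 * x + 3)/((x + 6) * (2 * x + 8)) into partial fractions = 15/(4*(x + 6)) - 9/(4*(x + 4))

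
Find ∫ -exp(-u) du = exp(-u) + C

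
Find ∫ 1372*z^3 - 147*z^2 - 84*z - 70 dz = 343*z^4 - 49*z^3 - 42*z^2 - 70*z + C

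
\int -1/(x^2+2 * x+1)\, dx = 1/(x + 1) + C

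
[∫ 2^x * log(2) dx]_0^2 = 3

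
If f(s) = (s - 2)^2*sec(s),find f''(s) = (-s^2 + 2*s^2/cos(s)^2 + 4*s*sin(s)/cos(s) + 4*s - 8*s/cos(s)^2 - 8*sin(s)/cos(s) - 2 + 8/cos(s)^2)/cos(s)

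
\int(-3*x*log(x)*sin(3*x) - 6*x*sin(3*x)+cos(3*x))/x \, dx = (log(x) + 2)*cos(3*x) + C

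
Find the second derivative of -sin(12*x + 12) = 144*sin(12*x + 12)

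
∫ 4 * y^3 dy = y^4 + C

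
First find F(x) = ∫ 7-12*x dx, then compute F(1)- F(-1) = 14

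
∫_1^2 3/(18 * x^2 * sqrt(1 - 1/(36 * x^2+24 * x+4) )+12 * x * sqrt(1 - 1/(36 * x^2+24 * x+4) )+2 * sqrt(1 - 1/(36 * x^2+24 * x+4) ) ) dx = -asec(8) + asec(14)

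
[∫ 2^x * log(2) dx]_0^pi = -1 + 2^pi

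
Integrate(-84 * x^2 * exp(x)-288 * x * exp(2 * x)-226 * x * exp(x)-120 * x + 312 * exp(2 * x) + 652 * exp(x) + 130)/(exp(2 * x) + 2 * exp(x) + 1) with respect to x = -2*(x - 3)*(6*x + 5)*(12*exp(x) + 5)/(exp(x) + 1) + C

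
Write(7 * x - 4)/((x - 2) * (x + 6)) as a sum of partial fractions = 23/(4*(x + 6)) + 5/(4*(x - 2))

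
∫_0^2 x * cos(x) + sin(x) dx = 2*sin(2)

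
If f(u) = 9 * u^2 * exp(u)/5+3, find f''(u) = 9*u^2*exp(u)/5 + 36*u*exp(u)/5 + 18*exp(u)/5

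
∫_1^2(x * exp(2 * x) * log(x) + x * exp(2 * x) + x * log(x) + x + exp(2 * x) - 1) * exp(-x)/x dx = -E + exp(-1) + (-exp(-2) + exp(2))*(log(2) + 1)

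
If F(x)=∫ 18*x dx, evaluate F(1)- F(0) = 9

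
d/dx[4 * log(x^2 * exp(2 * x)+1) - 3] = (8*x^2*exp(2*x) + 8*x*exp(2*x))/(x^2*exp(2*x) + 1)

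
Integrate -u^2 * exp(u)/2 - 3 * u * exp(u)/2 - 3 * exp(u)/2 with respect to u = (-u^2 - u - 2)*exp(u)/2 + C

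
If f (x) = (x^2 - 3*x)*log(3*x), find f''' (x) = (2*x + 3)/x^2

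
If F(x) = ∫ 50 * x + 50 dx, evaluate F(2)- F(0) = 200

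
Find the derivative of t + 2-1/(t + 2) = (t^2 + 4*t + 5)/(t^2 + 4*t + 4)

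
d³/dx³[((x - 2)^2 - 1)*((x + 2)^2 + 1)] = 24*x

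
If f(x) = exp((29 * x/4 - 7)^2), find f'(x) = 841*x*exp(841*x^2/16 - 203*x/2 + 49)/8 - 203*exp(841*x^2/16 - 203*x/2 + 49)/2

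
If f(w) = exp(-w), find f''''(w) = exp(-w)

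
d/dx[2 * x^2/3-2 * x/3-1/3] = 4*x/3 - 2/3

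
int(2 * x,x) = x^2 + C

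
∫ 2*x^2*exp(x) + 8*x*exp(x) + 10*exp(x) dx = 2*((x + 1)^2 + 2)*exp(x) + C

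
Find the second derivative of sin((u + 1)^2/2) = -u^2*sin(u^2/2 + u + 1/2) - 2*u*sin(u^2/2 + u + 1/2) - sin(u^2/2 + u + 1/2) + cos(u^2/2 + u + 1/2)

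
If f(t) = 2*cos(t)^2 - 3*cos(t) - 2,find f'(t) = (3 - 4*cos(t))*sin(t)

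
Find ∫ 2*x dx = x^2 + C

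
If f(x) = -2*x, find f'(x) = -2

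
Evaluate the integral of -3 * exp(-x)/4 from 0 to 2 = -3/4 + 3*exp(-2)/4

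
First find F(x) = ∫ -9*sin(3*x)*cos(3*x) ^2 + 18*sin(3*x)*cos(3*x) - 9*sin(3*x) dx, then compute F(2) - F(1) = (-1 + cos(6))^3 - (-1 + cos(3))^3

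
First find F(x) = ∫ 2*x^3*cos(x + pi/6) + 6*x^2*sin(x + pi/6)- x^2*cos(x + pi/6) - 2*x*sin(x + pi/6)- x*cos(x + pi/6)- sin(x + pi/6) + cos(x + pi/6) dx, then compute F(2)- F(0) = -1/2 + 11*sin(pi/6 + 2)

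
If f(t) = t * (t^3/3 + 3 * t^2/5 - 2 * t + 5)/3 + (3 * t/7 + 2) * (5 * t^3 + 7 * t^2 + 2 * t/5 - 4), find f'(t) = 568*t^3/63 + 198*t^2/5 + 2836*t/105 + 79/105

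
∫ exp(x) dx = exp(x) + C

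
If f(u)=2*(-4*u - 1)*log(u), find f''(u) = (2 - 8*u)/u^2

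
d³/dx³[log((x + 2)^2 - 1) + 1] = (4*x^3 + 24*x^2 + 60*x + 56)/(x^6 + 12*x^5 + 57*x^4 + 136*x^3 + 171*x^2 + 108*x + 27)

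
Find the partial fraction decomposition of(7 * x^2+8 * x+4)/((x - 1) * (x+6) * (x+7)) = 291/(8*(x + 7)) - 208/(7*(x + 6)) + 19/(56*(x - 1))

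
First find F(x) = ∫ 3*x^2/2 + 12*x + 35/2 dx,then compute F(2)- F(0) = 63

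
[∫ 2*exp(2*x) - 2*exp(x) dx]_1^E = -(-1 + E)^2 + (-1 + exp(E))^2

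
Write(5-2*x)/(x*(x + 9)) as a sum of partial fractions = -23/(9*(x + 9)) + 5/(9*x)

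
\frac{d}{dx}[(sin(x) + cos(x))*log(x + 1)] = sqrt(2)*(x*log(x + 1)*cos(x + pi/4) + log(x + 1)*cos(x + pi/4) + sin(x + pi/4))/(x + 1)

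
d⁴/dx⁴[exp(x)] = exp(x)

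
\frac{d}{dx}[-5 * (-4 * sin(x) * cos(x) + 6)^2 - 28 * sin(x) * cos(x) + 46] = -40*sin(4*x) + 212*cos(2*x)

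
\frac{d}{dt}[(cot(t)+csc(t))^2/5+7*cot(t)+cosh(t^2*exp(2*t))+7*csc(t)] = 2*t^2*exp(2*t)*sinh(t^2*exp(2*t)) + 2*t*exp(2*t)*sinh(t^2*exp(2*t)) + 2/(5*sin(t)) - 7*cos(t)/sin(t)^2 - 7/sin(t)^2 - 4*cos(t)/(5*sin(t)^3) - 4/(5*sin(t)^3)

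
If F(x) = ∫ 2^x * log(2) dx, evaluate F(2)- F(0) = 3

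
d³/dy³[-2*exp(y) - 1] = -2*exp(y)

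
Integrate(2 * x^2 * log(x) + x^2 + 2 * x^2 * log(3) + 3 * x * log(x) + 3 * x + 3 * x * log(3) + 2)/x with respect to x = (x^2 + 3*x + 2)*log(3*x) + C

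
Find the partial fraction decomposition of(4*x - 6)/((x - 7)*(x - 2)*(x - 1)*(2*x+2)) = 5/(48*(x + 1)) - 1/(12*(x - 1)) - 1/(15*(x - 2)) + 11/(240*(x - 7))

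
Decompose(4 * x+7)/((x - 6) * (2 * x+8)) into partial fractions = 9/(20*(x + 4)) + 31/(20*(x - 6))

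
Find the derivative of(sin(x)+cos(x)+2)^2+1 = 2*cos(2*x) + 4*sqrt(2)*cos(x + pi/4)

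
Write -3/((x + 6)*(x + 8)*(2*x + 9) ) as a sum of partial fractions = -4/(7*(2*x + 9)) - 3/(14*(x + 8)) + 1/(2*(x + 6))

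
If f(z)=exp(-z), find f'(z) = -exp(-z)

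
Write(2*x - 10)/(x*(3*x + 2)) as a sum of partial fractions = 17/(3*x + 2) - 5/x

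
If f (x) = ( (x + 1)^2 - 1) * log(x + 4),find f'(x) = (2*x^2*log(x + 4) + x^2 + 10*x*log(x + 4) + 2*x + 8*log(x + 4))/(x + 4)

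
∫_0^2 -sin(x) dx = -1 + cos(2)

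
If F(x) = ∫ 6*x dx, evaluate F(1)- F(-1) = 0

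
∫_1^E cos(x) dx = -sin(1) + sin(E)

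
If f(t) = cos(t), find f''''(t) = cos(t)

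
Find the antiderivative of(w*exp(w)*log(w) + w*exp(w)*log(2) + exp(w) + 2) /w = (exp(w) + 2)*log(2*w) + C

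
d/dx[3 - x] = -1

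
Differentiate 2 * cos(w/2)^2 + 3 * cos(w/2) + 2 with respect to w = -3*sin(w/2)/2 - sin(w)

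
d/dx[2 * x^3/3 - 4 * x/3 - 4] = 2*x^2 - 4/3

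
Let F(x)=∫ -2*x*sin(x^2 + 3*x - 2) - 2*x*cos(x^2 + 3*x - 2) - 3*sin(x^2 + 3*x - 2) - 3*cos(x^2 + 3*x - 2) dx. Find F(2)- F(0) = -sin(8) - sin(2) + cos(8) - cos(2)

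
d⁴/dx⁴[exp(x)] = exp(x)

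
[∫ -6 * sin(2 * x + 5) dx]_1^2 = 3*cos(9) - 3*cos(7)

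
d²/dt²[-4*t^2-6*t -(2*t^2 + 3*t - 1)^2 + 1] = -48*t^2 - 72*t - 18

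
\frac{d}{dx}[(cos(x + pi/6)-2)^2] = 4*sin(x + pi/6) - sin(2*x + pi/3)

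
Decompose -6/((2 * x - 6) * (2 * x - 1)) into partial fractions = 6/(5*(2*x - 1)) - 3/(5*(x - 3))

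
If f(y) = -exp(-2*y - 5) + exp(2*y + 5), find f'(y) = (2*exp(4*y + 10) + 2)*exp(-2*y - 5)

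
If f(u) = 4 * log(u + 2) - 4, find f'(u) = 4/(u + 2)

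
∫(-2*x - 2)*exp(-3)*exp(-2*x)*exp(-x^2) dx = exp(-(x + 1)^2 - 2) + C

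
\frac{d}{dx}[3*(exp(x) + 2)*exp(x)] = 6*exp(2*x) + 6*exp(x)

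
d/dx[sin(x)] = cos(x)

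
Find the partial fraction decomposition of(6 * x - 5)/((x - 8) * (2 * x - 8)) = -19/(8*(x - 4)) + 43/(8*(x - 8))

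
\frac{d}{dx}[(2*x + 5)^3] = 24*x^2 + 120*x + 150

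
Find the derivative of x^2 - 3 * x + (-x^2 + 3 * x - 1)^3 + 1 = -6*x^5 + 45*x^4 - 120*x^3 + 135*x^2 - 58*x + 6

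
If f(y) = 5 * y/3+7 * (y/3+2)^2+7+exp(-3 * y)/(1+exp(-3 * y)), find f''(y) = (14*exp(9*y) + 123*exp(6*y) - 39*exp(3*y) + 14)/(9*exp(9*y) + 27*exp(6*y) + 27*exp(3*y) + 9)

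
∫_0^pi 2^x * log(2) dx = -1 + 2^pi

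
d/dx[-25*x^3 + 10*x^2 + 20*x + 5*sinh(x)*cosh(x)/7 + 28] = -75*x^2 + 20*x + 5*cosh(2*x)/7 + 20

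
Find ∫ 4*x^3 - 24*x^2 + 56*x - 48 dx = x^4 - 8*x^3 + 28*x^2 - 48*x + C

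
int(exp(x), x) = exp(x) + C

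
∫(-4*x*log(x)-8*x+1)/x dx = -(4*x - 1)*(log(x) + 1) + C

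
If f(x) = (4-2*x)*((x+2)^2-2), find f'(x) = -6*x^2 - 8*x + 12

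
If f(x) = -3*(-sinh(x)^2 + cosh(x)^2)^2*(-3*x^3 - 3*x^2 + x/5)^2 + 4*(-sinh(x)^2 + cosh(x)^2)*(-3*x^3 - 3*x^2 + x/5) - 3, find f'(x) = -162*x^5 - 270*x^4 - 468*x^3/5 - 126*x^2/5 - 606*x/25 + 4/5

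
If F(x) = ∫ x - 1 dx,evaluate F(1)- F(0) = -1/2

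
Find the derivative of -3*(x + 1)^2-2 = -6*x - 6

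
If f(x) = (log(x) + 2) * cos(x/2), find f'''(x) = (x^3*log(x)*sin(x/2) + 2*x^3*sin(x/2) - 6*x^2*cos(x/2) + 12*x*sin(x/2) + 16*cos(x/2))/(8*x^3)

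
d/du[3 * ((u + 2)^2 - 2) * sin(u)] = 3*u^2*cos(u) + 6*u*sin(u) + 12*u*cos(u) + 12*sin(u) + 6*cos(u)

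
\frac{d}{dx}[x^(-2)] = -2/x^3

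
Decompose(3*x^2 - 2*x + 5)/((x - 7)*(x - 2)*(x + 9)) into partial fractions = 133/(88*(x + 9)) - 13/(55*(x - 2)) + 69/(40*(x - 7))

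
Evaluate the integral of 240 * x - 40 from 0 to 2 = 400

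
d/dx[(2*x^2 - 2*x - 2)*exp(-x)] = (-2*x^2 + 6*x)*exp(-x)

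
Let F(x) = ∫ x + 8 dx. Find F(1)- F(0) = 17/2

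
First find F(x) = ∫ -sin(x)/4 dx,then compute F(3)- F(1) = cos(3)/4 - cos(1)/4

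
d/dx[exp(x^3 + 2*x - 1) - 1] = 3*x^2*exp(x^3 + 2*x - 1) + 2*exp(x^3 + 2*x - 1)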